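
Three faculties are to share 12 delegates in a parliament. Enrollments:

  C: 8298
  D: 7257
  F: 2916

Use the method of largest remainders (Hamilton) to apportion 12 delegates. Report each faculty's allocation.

The standard divisor is 18471/12 ≈ 1539.25.
Standard quotas: C 5.3909, D 4.7146, F 1.8944.
Lower quotas: C 5, D 4, F 1 (sum 10, leaving 2 seats).
Remainders in descending order: F 0.8944, D 0.7146, C 0.3909.
The surplus seats go to F, D.

C 5; D 5; F 2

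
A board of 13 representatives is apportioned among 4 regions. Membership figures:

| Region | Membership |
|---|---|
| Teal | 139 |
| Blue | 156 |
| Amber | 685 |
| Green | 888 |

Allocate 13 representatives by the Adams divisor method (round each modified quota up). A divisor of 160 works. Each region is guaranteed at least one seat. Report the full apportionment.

Teal=1, Blue=1, Amber=5, Green=6

With modified divisor 160: modified quotas Teal 0.869, Blue 0.975, Amber 4.281, Green 5.550.
Rounding up: Teal 1, Blue 1, Amber 5, Green 6 (total 13).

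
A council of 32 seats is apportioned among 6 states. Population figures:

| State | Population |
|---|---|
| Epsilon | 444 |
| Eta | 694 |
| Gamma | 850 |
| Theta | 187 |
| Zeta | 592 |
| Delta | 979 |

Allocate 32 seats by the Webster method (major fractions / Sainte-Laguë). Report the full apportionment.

Epsilon=4; Eta=6; Gamma=7; Theta=2; Zeta=5; Delta=8

Standard divisor 3746/32 ≈ 117.062; standard quotas: Epsilon 3.793, Eta 5.928, Gamma 7.261, Theta 1.597, Zeta 5.057, Delta 8.363.
Rounding to the nearest integer gives Epsilon 4, Eta 6, Gamma 7, Theta 2, Zeta 5, Delta 8 — total 32, matching the house size, so no adjustment is needed.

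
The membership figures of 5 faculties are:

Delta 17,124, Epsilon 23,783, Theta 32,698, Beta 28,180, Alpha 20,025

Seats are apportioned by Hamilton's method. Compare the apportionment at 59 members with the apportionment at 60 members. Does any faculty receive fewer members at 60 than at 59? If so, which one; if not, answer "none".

none

At 59 seats: Delta 8, Epsilon 11, Theta 16, Beta 14, Alpha 10.
At 60 seats: Delta 8, Epsilon 12, Theta 16, Beta 14, Alpha 10.
No faculty's allocation decreased.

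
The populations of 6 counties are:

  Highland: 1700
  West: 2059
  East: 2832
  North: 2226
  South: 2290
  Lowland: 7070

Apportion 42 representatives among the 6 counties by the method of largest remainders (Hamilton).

Standard divisor: 18177 ÷ 42 ≈ 432.786.
Standard quotas: Highland 3.9280, West 4.7576, East 6.5437, North 5.1434, South 5.2913, Lowland 16.3360.
Lower quotas: Highland 3, West 4, East 6, North 5, South 5, Lowland 16 (sum 39, leaving 3 seats).
Remainders in descending order: Highland 0.9280, West 0.7576, East 0.5437, Lowland 0.3360, South 0.2913, North 0.1434.
The surplus seats go to Highland, West, East.

Highland 4, West 5, East 7, North 5, South 5, Lowland 16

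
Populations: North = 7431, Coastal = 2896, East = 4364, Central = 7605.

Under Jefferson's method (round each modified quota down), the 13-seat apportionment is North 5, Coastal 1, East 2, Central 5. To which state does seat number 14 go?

East

Priority for the next seat is population ÷ (current seats + 1).
Priorities: North 1238.500, Coastal 1448.000, East 1454.667, Central 1267.500.
Highest priority: East.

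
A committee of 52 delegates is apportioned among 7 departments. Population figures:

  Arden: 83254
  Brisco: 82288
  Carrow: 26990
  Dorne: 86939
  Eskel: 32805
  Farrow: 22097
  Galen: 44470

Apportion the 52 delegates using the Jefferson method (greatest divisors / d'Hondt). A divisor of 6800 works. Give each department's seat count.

Arden=12, Brisco=12, Carrow=3, Dorne=12, Eskel=4, Farrow=3, Galen=6

With modified divisor 6800: modified quotas Arden 12.243, Brisco 12.101, Carrow 3.969, Dorne 12.785, Eskel 4.824, Farrow 3.250, Galen 6.540.
Rounding down: Arden 12, Brisco 12, Carrow 3, Dorne 12, Eskel 4, Farrow 3, Galen 6 (total 52).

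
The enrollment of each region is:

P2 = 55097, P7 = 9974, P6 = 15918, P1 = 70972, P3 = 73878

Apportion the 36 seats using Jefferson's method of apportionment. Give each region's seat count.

P2=9, P7=1, P6=2, P1=12, P3=12

Standard divisor 225839/36 ≈ 6273.306; standard quotas: P2 8.783, P7 1.590, P6 2.537, P1 11.313, P3 11.777.
Rounding down gives 8, 1, 2, 11, 11 = 33 seats, so the divisor must be adjusted.
With modified divisor 5800: modified quotas P2 9.499, P7 1.720, P6 2.744, P1 12.237, P3 12.738.
Rounding down: P2 9, P7 1, P6 2, P1 12, P3 12 (total 36).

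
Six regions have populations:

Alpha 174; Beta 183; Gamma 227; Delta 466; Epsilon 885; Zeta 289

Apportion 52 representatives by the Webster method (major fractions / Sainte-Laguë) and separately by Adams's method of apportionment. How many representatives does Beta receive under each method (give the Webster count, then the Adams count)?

4 and 5

Webster: Alpha 4, Beta 4, Gamma 5, Delta 11, Epsilon 21, Zeta 7.
Adams: Alpha 4, Beta 5, Gamma 5, Delta 11, Epsilon 20, Zeta 7.
Beta gets 4 under Webster and 5 under Adams.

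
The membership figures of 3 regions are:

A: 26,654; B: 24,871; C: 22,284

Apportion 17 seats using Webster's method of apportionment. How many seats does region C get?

Standard divisor 73809/17 ≈ 4341.706; standard quotas: A 6.139, B 5.728, C 5.133.
Rounding to the nearest integer gives A 6, B 6, C 5 — total 17, matching the house size, so no adjustment is needed.
C receives 5.

5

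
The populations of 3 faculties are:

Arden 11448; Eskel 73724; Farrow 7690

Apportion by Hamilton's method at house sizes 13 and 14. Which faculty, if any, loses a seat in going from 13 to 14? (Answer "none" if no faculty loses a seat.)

none

At 13 seats: Arden 2, Eskel 10, Farrow 1.
At 14 seats: Arden 2, Eskel 11, Farrow 1.
No faculty's allocation decreased.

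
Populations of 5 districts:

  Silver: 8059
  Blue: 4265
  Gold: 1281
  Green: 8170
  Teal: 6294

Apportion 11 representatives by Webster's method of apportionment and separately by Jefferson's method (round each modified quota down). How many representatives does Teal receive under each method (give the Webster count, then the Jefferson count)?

2 and 3

Webster: Silver 3, Blue 2, Gold 1, Green 3, Teal 2.
Jefferson: Silver 3, Blue 2, Gold 0, Green 3, Teal 3.
Teal gets 2 under Webster and 3 under Jefferson.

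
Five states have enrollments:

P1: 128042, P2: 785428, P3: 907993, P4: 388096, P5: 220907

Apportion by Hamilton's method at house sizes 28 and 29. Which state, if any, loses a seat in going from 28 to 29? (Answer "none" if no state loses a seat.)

P1

At 28 seats: P1 2, P2 9, P3 10, P4 4, P5 3.
At 29 seats: P1 1, P2 9, P3 11, P4 5, P5 3.
P1 drops from 2 to 1.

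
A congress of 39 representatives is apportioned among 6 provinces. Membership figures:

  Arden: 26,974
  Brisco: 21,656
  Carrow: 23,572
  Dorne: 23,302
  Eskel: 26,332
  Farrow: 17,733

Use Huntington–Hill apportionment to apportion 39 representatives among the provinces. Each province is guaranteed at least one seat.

Arden=8, Brisco=6, Carrow=7, Dorne=6, Eskel=7, Farrow=5

With divisor 3600: modified quotas Arden 7.493, Brisco 6.016, Carrow 6.548, Dorne 6.473, Eskel 7.314, Farrow 4.926.
Geometric-mean thresholds: Arden √(7·8)=7.483, Brisco √(6·7)=6.481, Carrow √(6·7)=6.481, Dorne √(6·7)=6.481, Eskel √(7·8)=7.483, Farrow √(4·5)=4.472.
Each quota rounded against its threshold gives Arden 8, Brisco 6, Carrow 7, Dorne 6, Eskel 7, Farrow 5 (total 39).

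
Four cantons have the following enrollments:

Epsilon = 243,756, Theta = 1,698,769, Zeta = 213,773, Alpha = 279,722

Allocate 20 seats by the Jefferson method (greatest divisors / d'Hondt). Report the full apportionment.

Epsilon 2; Theta 15; Zeta 1; Alpha 2

Standard divisor 2436020/20 ≈ 121801; standard quotas: Epsilon 2.001, Theta 13.947, Zeta 1.755, Alpha 2.297.
Rounding down gives 2, 13, 1, 2 = 18 seats, so the divisor must be adjusted.
With modified divisor 110100: modified quotas Epsilon 2.214, Theta 15.429, Zeta 1.942, Alpha 2.541.
Rounding down: Epsilon 2, Theta 15, Zeta 1, Alpha 2 (total 20).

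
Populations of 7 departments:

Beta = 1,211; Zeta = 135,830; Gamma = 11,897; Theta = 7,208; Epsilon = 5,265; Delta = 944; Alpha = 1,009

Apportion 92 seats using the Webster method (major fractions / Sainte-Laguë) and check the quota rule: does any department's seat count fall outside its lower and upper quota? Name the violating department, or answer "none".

Zeta

Standard quotas: Beta 0.682, Zeta 76.494, Gamma 6.700, Theta 4.059, Epsilon 2.965, Delta 0.532, Alpha 0.568.
Webster allocation: Beta 1, Zeta 75, Gamma 7, Theta 4, Epsilon 3, Delta 1, Alpha 1.
Zeta has quota 76.494 (lower 76, upper 77) but receives 75 — outside the quota interval.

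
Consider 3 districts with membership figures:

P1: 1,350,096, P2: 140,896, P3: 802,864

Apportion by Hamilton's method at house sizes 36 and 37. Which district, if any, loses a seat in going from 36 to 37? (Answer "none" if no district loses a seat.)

At 36 seats: P1 21, P2 2, P3 13.
At 37 seats: P1 22, P2 2, P3 13.
No district's allocation decreased.

none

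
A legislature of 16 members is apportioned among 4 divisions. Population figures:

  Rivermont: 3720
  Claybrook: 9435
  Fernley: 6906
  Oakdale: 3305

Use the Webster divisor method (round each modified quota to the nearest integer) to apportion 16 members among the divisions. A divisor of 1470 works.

Rivermont: 3; Claybrook: 6; Fernley: 5; Oakdale: 2

With modified divisor 1470: modified quotas Rivermont 2.531, Claybrook 6.418, Fernley 4.698, Oakdale 2.248.
Rounding to the nearest integer: Rivermont 3, Claybrook 6, Fernley 5, Oakdale 2 (total 16).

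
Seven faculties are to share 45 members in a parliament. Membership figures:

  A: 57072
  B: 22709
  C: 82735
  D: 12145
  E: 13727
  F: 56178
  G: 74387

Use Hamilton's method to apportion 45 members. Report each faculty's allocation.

A 8, B 3, C 12, D 2, E 2, F 8, G 10

The standard divisor is 318953/45 ≈ 7087.844.
Standard quotas: A 8.0521, B 3.2039, C 11.6728, D 1.7135, E 1.9367, F 7.9260, G 10.4950.
Lower quotas: A 8, B 3, C 11, D 1, E 1, F 7, G 10 (sum 41, leaving 4 seats).
Remainders in descending order: E 0.9367, F 0.9260, D 0.7135, C 0.6728, G 0.4950, B 0.2039, A 0.0521.
Largest remainders: E, F, D, C receive the extra seats.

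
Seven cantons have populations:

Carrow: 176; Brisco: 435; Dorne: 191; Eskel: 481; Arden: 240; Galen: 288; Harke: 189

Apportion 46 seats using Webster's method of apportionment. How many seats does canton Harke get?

Standard divisor 2000/46 ≈ 43.478; standard quotas: Carrow 4.048, Brisco 10.005, Dorne 4.393, Eskel 11.063, Arden 5.520, Galen 6.624, Harke 4.347.
Rounding to the nearest integer gives Carrow 4, Brisco 10, Dorne 4, Eskel 11, Arden 6, Galen 7, Harke 4 — total 46, matching the house size, so no adjustment is needed.
Harke receives 4.

4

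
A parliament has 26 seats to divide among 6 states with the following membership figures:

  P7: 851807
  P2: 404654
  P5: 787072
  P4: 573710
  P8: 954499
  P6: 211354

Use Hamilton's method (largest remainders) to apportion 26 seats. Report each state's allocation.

P7: 6; P2: 3; P5: 5; P4: 4; P8: 7; P6: 1

Standard divisor: 3783096 ÷ 26 ≈ 145503.692.
Standard quotas: P7 5.8542, P2 2.7811, P5 5.4093, P4 3.9429, P8 6.5600, P6 1.4526.
Lower quotas: P7 5, P2 2, P5 5, P4 3, P8 6, P6 1 (sum 22, leaving 4 seats).
Remainders in descending order: P4 0.9429, P7 0.8542, P2 0.7811, P8 0.5600, P6 0.4526, P5 0.4093.
The surplus seats go to P4, P7, P2, P8.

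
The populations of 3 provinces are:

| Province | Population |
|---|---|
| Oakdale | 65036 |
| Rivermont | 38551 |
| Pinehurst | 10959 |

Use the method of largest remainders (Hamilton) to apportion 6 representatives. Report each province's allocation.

Oakdale 3; Rivermont 2; Pinehurst 1

Total 114546; standard divisor 114546/6 = 19091.
Standard quotas: Oakdale 3.4066, Rivermont 2.0193, Pinehurst 0.5740.
Lower quotas: Oakdale 3, Rivermont 2, Pinehurst 0 (sum 5, leaving 1 seat).
Remainders in descending order: Pinehurst 0.5740, Oakdale 0.4066, Rivermont 0.0193.
The surplus seat goes to Pinehurst.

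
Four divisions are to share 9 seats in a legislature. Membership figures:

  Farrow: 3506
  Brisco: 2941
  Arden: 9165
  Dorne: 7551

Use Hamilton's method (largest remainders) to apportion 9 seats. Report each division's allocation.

Farrow 1; Brisco 1; Arden 4; Dorne 3

The standard divisor is 23163/9 ≈ 2573.667.
Standard quotas: Farrow 1.3623, Brisco 1.1427, Arden 3.5611, Dorne 2.9339.
Lower quotas: Farrow 1, Brisco 1, Arden 3, Dorne 2 (sum 7, leaving 2 seats).
Remainders in descending order: Dorne 0.9339, Arden 0.5611, Farrow 0.3623, Brisco 0.1427.
The surplus seats go to Dorne, Arden.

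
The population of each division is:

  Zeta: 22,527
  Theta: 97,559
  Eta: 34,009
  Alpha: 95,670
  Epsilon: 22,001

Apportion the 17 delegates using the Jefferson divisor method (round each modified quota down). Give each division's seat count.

Standard divisor 271766/17 ≈ 15986.235; standard quotas: Zeta 1.409, Theta 6.103, Eta 2.127, Alpha 5.985, Epsilon 1.376.
Rounding down gives 1, 6, 2, 5, 1 = 15 seats, so the divisor must be adjusted.
With modified divisor 13800: modified quotas Zeta 1.632, Theta 7.069, Eta 2.464, Alpha 6.933, Epsilon 1.594.
Rounding down: Zeta 1, Theta 7, Eta 2, Alpha 6, Epsilon 1 (total 17).

Zeta 1; Theta 7; Eta 2; Alpha 6; Epsilon 1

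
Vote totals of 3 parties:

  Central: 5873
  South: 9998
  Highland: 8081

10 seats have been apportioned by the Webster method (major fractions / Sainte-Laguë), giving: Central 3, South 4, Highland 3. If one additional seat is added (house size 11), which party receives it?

Priority for the next seat is population ÷ (current seats + 0.5).
Priorities: Central 1678.000, South 2221.778, Highland 2308.857.
Highest priority: Highland.

Highland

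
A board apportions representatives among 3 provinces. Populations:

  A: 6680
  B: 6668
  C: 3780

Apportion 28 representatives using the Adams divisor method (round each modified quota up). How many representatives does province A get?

11

Standard divisor 17128/28 ≈ 611.714; standard quotas: A 10.920, B 10.901, C 6.179.
Rounding up gives 11, 11, 7 = 29 seats, so the divisor must be adjusted.
With modified divisor 650: modified quotas A 10.277, B 10.258, C 5.815.
Rounding up: A 11, B 11, C 6 (total 28).
A receives 11.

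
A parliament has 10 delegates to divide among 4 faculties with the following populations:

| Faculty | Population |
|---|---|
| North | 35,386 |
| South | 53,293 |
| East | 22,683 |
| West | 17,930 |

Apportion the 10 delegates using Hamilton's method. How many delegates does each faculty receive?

North 3; South 4; East 2; West 1

Standard divisor: 129292 ÷ 10 ≈ 12929.2.
Standard quotas: North 2.7369, South 4.1219, East 1.7544, West 1.3868.
Lower quotas: North 2, South 4, East 1, West 1 (sum 8, leaving 2 seats).
Remainders in descending order: East 0.7544, North 0.7369, West 0.3868, South 0.1219.
Largest remainders: East, North receive the extra seats.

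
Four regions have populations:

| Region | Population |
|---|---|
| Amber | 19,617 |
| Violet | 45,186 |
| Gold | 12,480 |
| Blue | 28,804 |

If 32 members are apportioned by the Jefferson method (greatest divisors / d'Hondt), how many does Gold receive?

3

Standard divisor 106087/32 ≈ 3315.219; standard quotas: Amber 5.917, Violet 13.630, Gold 3.764, Blue 8.688.
Rounding down gives 5, 13, 3, 8 = 29 seats, so the divisor must be adjusted.
With modified divisor 3160: modified quotas Amber 6.208, Violet 14.299, Gold 3.949, Blue 9.115.
Rounding down: Amber 6, Violet 14, Gold 3, Blue 9 (total 32).
Gold receives 3.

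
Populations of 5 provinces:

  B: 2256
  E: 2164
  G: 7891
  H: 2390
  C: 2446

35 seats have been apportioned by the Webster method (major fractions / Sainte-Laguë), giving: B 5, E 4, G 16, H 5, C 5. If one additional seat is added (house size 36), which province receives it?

Priority for the next seat is population ÷ (current seats + 0.5).
Priorities: B 410.182, E 480.889, G 478.242, H 434.545, C 444.727.
Highest priority: E.

E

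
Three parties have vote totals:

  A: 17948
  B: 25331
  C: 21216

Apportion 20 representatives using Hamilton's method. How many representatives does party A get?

5

The standard divisor is 64495/20 ≈ 3224.75.
Standard quotas: A 5.5657, B 7.8552, C 6.5791.
Lower quotas: A 5, B 7, C 6 (sum 18, leaving 2 seats).
Remainders in descending order: B 0.8552, C 0.5791, A 0.5657.
Largest remainders: B, C receive the extra seats.
A receives 5.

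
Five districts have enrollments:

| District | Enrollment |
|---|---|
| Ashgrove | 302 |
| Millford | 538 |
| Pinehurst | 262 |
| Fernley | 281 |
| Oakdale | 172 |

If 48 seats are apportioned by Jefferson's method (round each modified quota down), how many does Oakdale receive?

5

Standard divisor 1555/48 ≈ 32.396; standard quotas: Ashgrove 9.322, Millford 16.607, Pinehurst 8.087, Fernley 8.674, Oakdale 5.309.
Rounding down gives 9, 16, 8, 8, 5 = 46 seats, so the divisor must be adjusted.
With modified divisor 31: modified quotas Ashgrove 9.742, Millford 17.355, Pinehurst 8.452, Fernley 9.065, Oakdale 5.548.
Rounding down: Ashgrove 9, Millford 17, Pinehurst 8, Fernley 9, Oakdale 5 (total 48).
Oakdale receives 5.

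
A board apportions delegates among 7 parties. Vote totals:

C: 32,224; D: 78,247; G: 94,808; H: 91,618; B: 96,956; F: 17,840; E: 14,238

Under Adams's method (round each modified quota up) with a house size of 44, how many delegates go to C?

4

Standard divisor 425931/44 ≈ 9680.25; standard quotas: C 3.329, D 8.083, G 9.794, H 9.464, B 10.016, F 1.843, E 1.471.
Rounding up gives 4, 9, 10, 10, 11, 2, 2 = 48 seats, so the divisor must be adjusted.
With modified divisor 10600: modified quotas C 3.040, D 7.382, G 8.944, H 8.643, B 9.147, F 1.683, E 1.343.
Rounding up: C 4, D 8, G 9, H 9, B 10, F 2, E 2 (total 44).
C receives 4.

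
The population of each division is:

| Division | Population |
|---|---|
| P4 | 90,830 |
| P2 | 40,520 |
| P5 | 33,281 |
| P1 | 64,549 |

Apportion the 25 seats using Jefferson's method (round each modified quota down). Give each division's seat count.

P4 10, P2 4, P5 4, P1 7

Standard divisor 229180/25 ≈ 9167.2; standard quotas: P4 9.908, P2 4.420, P5 3.630, P1 7.041.
Rounding down gives 9, 4, 3, 7 = 23 seats, so the divisor must be adjusted.
With modified divisor 8276.17: modified quotas P4 10.975, P2 4.896, P5 4.021, P1 7.799.
Rounding down: P4 10, P2 4, P5 4, P1 7 (total 25).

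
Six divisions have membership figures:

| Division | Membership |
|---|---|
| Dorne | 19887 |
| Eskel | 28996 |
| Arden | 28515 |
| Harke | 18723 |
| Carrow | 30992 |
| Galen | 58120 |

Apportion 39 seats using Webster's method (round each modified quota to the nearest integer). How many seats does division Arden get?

6

Standard divisor 185233/39 ≈ 4749.564; standard quotas: Dorne 4.187, Eskel 6.105, Arden 6.004, Harke 3.942, Carrow 6.525, Galen 12.237.
Rounding to the nearest integer gives Dorne 4, Eskel 6, Arden 6, Harke 4, Carrow 7, Galen 12 — total 39, matching the house size, so no adjustment is needed.
Arden receives 6.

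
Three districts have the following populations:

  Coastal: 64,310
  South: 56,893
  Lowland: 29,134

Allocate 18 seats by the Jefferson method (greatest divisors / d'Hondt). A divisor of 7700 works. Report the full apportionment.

With modified divisor 7700: modified quotas Coastal 8.352, South 7.389, Lowland 3.784.
Rounding down: Coastal 8, South 7, Lowland 3 (total 18).

Coastal 8, South 7, Lowland 3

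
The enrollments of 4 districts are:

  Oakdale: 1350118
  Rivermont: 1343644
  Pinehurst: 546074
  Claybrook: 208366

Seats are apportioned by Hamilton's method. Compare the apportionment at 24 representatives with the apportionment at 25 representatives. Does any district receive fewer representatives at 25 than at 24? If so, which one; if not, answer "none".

At 24 seats: Oakdale 9, Rivermont 9, Pinehurst 4, Claybrook 2.
At 25 seats: Oakdale 10, Rivermont 10, Pinehurst 4, Claybrook 1.
Claybrook drops from 2 to 1.

Claybrook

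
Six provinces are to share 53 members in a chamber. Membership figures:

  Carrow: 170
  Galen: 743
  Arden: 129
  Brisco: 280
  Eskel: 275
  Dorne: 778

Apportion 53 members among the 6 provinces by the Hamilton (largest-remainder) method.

The standard divisor is 2375/53 ≈ 44.811.
Standard quotas: Carrow 3.794, Galen 16.581, Arden 2.879, Brisco 6.248, Eskel 6.137, Dorne 17.362.
Lower quotas: Carrow 3, Galen 16, Arden 2, Brisco 6, Eskel 6, Dorne 17 (sum 50, leaving 3 seats).
Remainders in descending order: Arden 0.879, Carrow 0.794, Galen 0.581, Dorne 0.362, Brisco 0.248, Eskel 0.137.
The surplus seats go to Arden, Carrow, Galen.

Carrow 4; Galen 17; Arden 3; Brisco 6; Eskel 6; Dorne 17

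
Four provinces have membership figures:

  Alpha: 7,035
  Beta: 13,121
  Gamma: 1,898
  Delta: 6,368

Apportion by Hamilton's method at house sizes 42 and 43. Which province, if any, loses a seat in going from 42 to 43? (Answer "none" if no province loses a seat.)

At 42 seats: Alpha 10, Beta 19, Gamma 3, Delta 10.
At 43 seats: Alpha 11, Beta 20, Gamma 3, Delta 9.
Delta drops from 10 to 9.

Delta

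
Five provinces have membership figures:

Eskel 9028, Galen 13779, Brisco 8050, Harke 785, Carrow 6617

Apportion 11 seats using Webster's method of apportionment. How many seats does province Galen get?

4

Standard divisor 38259/11 ≈ 3478.091; standard quotas: Eskel 2.596, Galen 3.962, Brisco 2.314, Harke 0.226, Carrow 1.902.
Rounding to the nearest integer gives Eskel 3, Galen 4, Brisco 2, Harke 0, Carrow 2 — total 11, matching the house size, so no adjustment is needed.
Galen receives 4.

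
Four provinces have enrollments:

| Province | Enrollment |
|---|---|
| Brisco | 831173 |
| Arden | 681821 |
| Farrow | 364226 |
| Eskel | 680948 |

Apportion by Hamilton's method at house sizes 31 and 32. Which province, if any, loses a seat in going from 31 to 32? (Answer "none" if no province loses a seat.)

At 31 seats: Brisco 10, Arden 8, Farrow 5, Eskel 8.
At 32 seats: Brisco 10, Arden 9, Farrow 5, Eskel 8.
No province's allocation decreased.

none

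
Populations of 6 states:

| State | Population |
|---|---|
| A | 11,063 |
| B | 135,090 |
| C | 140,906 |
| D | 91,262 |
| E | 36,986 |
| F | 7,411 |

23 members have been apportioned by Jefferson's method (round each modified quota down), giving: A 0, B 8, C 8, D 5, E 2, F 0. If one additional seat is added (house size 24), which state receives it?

C

Priority for the next seat is population ÷ (current seats + 1).
Priorities: A 11063.000, B 15010.000, C 15656.222, D 15210.333, E 12328.667, F 7411.000.
Highest priority: C.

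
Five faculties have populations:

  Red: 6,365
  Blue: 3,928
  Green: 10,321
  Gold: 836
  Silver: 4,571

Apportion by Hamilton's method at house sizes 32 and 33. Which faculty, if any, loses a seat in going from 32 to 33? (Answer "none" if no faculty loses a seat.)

At 32 seats: Red 8, Blue 5, Green 13, Gold 1, Silver 5.
At 33 seats: Red 8, Blue 5, Green 13, Gold 1, Silver 6.
No faculty's allocation decreased.

none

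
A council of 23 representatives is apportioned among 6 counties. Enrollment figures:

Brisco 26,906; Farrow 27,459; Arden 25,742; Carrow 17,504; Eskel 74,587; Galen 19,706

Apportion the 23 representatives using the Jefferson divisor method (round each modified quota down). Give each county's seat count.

Standard divisor 191904/23 ≈ 8343.652; standard quotas: Brisco 3.225, Farrow 3.291, Arden 3.085, Carrow 2.098, Eskel 8.939, Galen 2.362.
Rounding down gives 3, 3, 3, 2, 8, 2 = 21 seats, so the divisor must be adjusted.
With modified divisor 7200: modified quotas Brisco 3.737, Farrow 3.814, Arden 3.575, Carrow 2.431, Eskel 10.359, Galen 2.737.
Rounding down: Brisco 3, Farrow 3, Arden 3, Carrow 2, Eskel 10, Galen 2 (total 23).

Brisco: 3, Farrow: 3, Arden: 3, Carrow: 2, Eskel: 10, Galen: 2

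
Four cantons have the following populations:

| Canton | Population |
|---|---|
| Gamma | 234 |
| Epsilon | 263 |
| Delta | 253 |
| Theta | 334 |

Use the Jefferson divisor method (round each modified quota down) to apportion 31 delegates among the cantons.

Standard divisor 1084/31 ≈ 34.968; standard quotas: Gamma 6.692, Epsilon 7.521, Delta 7.235, Theta 9.552.
Rounding down gives 6, 7, 7, 9 = 29 seats, so the divisor must be adjusted.
With modified divisor 33: modified quotas Gamma 7.091, Epsilon 7.970, Delta 7.667, Theta 10.121.
Rounding down: Gamma 7, Epsilon 7, Delta 7, Theta 10 (total 31).

Gamma 7, Epsilon 7, Delta 7, Theta 10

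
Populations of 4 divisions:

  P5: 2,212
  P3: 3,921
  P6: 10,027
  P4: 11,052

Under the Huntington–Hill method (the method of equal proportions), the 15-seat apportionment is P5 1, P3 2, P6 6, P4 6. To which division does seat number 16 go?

P4

Priority for the next seat is population ÷ (√(s·(s+1))).
Priorities: P5 1564.120, P3 1600.742, P6 1547.200, P4 1705.361.
Highest priority: P4.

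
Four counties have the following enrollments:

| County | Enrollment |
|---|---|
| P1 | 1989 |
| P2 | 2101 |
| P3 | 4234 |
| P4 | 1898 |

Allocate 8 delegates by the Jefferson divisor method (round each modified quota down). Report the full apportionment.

Standard divisor 10222/8 ≈ 1277.75; standard quotas: P1 1.557, P2 1.644, P3 3.314, P4 1.485.
Rounding down gives 1, 1, 3, 1 = 6 seats, so the divisor must be adjusted.
With modified divisor 1020: modified quotas P1 1.950, P2 2.060, P3 4.151, P4 1.861.
Rounding down: P1 1, P2 2, P3 4, P4 1 (total 8).

P1=1, P2=2, P3=4, P4=1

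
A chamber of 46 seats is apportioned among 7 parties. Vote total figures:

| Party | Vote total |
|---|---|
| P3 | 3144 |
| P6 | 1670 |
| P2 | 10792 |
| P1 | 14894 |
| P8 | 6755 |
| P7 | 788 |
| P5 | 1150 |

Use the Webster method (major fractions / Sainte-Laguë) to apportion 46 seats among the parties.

Standard divisor 39193/46 ≈ 852.022; standard quotas: P3 3.690, P6 1.960, P2 12.666, P1 17.481, P8 7.928, P7 0.925, P5 1.350.
Rounding to the nearest integer gives P3 4, P6 2, P2 13, P1 17, P8 8, P7 1, P5 1 — total 46, matching the house size, so no adjustment is needed.

P3 4; P6 2; P2 13; P1 17; P8 8; P7 1; P5 1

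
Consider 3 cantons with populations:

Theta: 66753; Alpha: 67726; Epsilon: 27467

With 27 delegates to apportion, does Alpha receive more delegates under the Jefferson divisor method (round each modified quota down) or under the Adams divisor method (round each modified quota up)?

Jefferson: Theta 11, Alpha 12, Epsilon 4.
Adams: Theta 11, Alpha 11, Epsilon 5.
Alpha gets 12 under Jefferson and 11 under Adams.

Jefferson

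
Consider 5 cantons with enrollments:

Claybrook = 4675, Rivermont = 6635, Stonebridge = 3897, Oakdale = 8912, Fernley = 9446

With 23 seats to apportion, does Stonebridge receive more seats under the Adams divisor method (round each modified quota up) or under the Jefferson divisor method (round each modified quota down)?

Adams

Adams: Claybrook 3, Rivermont 5, Stonebridge 3, Oakdale 6, Fernley 6.
Jefferson: Claybrook 3, Rivermont 5, Stonebridge 2, Oakdale 6, Fernley 7.
Stonebridge gets 3 under Adams and 2 under Jefferson.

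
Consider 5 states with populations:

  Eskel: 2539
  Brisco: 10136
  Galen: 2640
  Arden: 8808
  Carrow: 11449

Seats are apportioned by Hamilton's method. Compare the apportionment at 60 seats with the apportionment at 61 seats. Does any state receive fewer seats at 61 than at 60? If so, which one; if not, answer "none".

none

At 60 seats: Eskel 4, Brisco 17, Galen 5, Arden 15, Carrow 19.
At 61 seats: Eskel 4, Brisco 17, Galen 5, Arden 15, Carrow 20.
No state's allocation decreased.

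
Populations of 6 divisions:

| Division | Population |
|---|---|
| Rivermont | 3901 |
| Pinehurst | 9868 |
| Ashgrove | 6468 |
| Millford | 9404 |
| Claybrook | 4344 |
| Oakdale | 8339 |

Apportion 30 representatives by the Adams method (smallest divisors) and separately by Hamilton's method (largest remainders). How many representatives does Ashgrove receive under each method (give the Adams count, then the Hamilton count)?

Adams: Rivermont 3, Pinehurst 7, Ashgrove 5, Millford 6, Claybrook 3, Oakdale 6.
Hamilton: Rivermont 3, Pinehurst 7, Ashgrove 4, Millford 7, Claybrook 3, Oakdale 6.
Ashgrove gets 5 under Adams and 4 under Hamilton.

5 and 4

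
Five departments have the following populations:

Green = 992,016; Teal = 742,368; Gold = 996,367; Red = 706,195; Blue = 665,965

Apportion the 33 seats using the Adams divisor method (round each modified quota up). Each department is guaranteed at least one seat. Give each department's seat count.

Standard divisor 4102911/33 ≈ 124330.636; standard quotas: Green 7.979, Teal 5.971, Gold 8.014, Red 5.680, Blue 5.356.
Rounding up gives 8, 6, 9, 6, 6 = 35 seats, so the divisor must be adjusted.
With modified divisor 137200: modified quotas Green 7.230, Teal 5.411, Gold 7.262, Red 5.147, Blue 4.854.
Rounding up: Green 8, Teal 6, Gold 8, Red 6, Blue 5 (total 33).

Green=8, Teal=6, Gold=8, Red=6, Blue=5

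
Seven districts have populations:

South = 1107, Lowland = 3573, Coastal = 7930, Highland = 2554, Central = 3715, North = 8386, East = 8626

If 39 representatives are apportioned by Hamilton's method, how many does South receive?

The standard divisor is 35891/39 ≈ 920.282.
Standard quotas: South 1.2029, Lowland 3.8825, Coastal 8.6169, Highland 2.7752, Central 4.0368, North 9.1124, East 9.3732.
Lower quotas: South 1, Lowland 3, Coastal 8, Highland 2, Central 4, North 9, East 9 (sum 36, leaving 3 seats).
Remainders in descending order: Lowland 0.8825, Highland 0.7752, Coastal 0.6169, East 0.3732, South 0.2029, North 0.1124, Central 0.0368.
Largest remainders: Lowland, Highland, Coastal receive the extra seats.
South receives 1.

1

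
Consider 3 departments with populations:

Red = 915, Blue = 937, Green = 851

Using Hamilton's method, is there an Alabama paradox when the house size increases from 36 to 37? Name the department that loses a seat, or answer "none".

At 36 seats: Red 12, Blue 13, Green 11.
At 37 seats: Red 12, Blue 13, Green 12.
No department's allocation decreased.

none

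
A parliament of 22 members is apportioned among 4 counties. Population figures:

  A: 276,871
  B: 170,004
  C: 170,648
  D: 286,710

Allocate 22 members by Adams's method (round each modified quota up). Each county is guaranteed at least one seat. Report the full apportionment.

Standard divisor 904233/22 ≈ 41101.5; standard quotas: A 6.736, B 4.136, C 4.152, D 6.976.
Rounding up gives 7, 5, 5, 7 = 24 seats, so the divisor must be adjusted.
With modified divisor 44400: modified quotas A 6.236, B 3.829, C 3.843, D 6.457.
Rounding up: A 7, B 4, C 4, D 7 (total 22).

A 7; B 4; C 4; D 7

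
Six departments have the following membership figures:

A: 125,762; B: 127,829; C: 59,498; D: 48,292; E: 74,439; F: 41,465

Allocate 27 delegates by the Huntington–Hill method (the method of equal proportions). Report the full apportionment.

With divisor 17129: modified quotas A 7.342, B 7.463, C 3.474, D 2.819, E 4.346, F 2.421.
Geometric-mean thresholds: A √(7·8)=7.483, B √(7·8)=7.483, C √(3·4)=3.464, D √(2·3)=2.449, E √(4·5)=4.472, F √(2·3)=2.449.
Each quota rounded against its threshold gives A 7, B 7, C 4, D 3, E 4, F 2 (total 27).

A 7, B 7, C 4, D 3, E 4, F 2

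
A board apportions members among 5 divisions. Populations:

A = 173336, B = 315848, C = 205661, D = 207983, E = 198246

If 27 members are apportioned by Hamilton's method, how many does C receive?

Total 1101074; standard divisor 1101074/27 ≈ 40780.519.
Standard quotas: A 4.2505, B 7.7451, C 5.0431, D 5.1001, E 4.8613.
Lower quotas: A 4, B 7, C 5, D 5, E 4 (sum 25, leaving 2 seats).
Remainders in descending order: E 0.8613, B 0.7451, A 0.2505, D 0.1001, C 0.0431.
Largest remainders: E, B receive the extra seats.
C receives 5.

5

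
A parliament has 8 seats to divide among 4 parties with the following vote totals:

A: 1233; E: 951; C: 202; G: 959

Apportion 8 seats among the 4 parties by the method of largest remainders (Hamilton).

Total 3345; standard divisor 3345/8 ≈ 418.125.
Standard quotas: A 2.949, E 2.274, C 0.483, G 2.294.
Lower quotas: A 2, E 2, C 0, G 2 (sum 6, leaving 2 seats).
Remainders in descending order: A 0.949, C 0.483, G 0.294, E 0.274.
The surplus seats go to A, C.

A 3, E 2, C 1, G 2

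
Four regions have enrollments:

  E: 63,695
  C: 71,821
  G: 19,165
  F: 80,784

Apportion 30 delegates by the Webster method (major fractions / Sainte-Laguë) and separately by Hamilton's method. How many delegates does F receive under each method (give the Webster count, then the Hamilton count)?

11 and 10

Webster: E 8, C 9, G 2, F 11.
Hamilton: E 8, C 9, G 3, F 10.
F gets 11 under Webster and 10 under Hamilton.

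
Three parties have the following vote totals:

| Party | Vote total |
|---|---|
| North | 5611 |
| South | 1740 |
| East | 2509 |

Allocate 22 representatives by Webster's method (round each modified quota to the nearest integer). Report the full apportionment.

Standard divisor 9860/22 ≈ 448.182; standard quotas: North 12.519, South 3.882, East 5.598.
Rounding to the nearest integer gives 13, 4, 6 = 23 seats, so the divisor must be adjusted.
With modified divisor 450: modified quotas North 12.469, South 3.867, East 5.576.
Rounding to the nearest integer: North 12, South 4, East 6 (total 22).

North: 12; South: 4; East: 6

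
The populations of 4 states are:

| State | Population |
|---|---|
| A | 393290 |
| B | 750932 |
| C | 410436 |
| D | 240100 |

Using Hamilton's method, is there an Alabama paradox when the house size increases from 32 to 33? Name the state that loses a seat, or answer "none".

At 32 seats: A 7, B 14, C 7, D 4.
At 33 seats: A 7, B 14, C 8, D 4.
No state's allocation decreased.

none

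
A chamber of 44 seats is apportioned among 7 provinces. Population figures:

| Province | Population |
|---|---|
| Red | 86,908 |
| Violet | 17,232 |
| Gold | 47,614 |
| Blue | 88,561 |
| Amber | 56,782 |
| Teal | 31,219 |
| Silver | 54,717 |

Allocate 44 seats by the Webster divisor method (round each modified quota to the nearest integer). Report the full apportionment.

Red: 10, Violet: 2, Gold: 5, Blue: 10, Amber: 7, Teal: 4, Silver: 6

Standard divisor 383033/44 ≈ 8705.295; standard quotas: Red 9.983, Violet 1.979, Gold 5.470, Blue 10.173, Amber 6.523, Teal 3.586, Silver 6.285.
Rounding to the nearest integer gives Red 10, Violet 2, Gold 5, Blue 10, Amber 7, Teal 4, Silver 6 — total 44, matching the house size, so no adjustment is needed.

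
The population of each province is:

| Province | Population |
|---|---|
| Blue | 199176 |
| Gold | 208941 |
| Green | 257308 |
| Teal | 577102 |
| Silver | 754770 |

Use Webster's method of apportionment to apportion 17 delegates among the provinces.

Blue 2, Gold 2, Green 2, Teal 5, Silver 6

Standard divisor 1997297/17 ≈ 117488.059; standard quotas: Blue 1.695, Gold 1.778, Green 2.190, Teal 4.912, Silver 6.424.
Rounding to the nearest integer gives Blue 2, Gold 2, Green 2, Teal 5, Silver 6 — total 17, matching the house size, so no adjustment is needed.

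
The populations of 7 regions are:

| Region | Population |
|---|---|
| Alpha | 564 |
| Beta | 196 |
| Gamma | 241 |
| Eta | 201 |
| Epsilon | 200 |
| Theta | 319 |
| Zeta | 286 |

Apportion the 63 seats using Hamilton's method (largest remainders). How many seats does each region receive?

Alpha 18, Beta 6, Gamma 8, Eta 6, Epsilon 6, Theta 10, Zeta 9

Standard divisor: 2007 ÷ 63 ≈ 31.857.
Standard quotas: Alpha 17.704, Beta 6.152, Gamma 7.565, Eta 6.309, Epsilon 6.278, Theta 10.013, Zeta 8.978.
Lower quotas: Alpha 17, Beta 6, Gamma 7, Eta 6, Epsilon 6, Theta 10, Zeta 8 (sum 60, leaving 3 seats).
Remainders in descending order: Zeta 0.978, Alpha 0.704, Gamma 0.565, Eta 0.309, Epsilon 0.278, Beta 0.152, Theta 0.013.
The surplus seats go to Zeta, Alpha, Gamma.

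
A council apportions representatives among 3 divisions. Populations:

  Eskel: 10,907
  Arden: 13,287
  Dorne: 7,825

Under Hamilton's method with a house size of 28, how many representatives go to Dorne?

Standard divisor: 32019 ÷ 28 ≈ 1143.536.
Standard quotas: Eskel 9.5380, Arden 11.6192, Dorne 6.8428.
Lower quotas: Eskel 9, Arden 11, Dorne 6 (sum 26, leaving 2 seats).
Remainders in descending order: Dorne 0.8428, Arden 0.6192, Eskel 0.5380.
The surplus seats go to Dorne, Arden.
Dorne receives 7.

7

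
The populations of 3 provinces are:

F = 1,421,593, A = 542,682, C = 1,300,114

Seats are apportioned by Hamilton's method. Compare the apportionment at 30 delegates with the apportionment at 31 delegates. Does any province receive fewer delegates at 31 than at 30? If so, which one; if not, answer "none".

At 30 seats: F 13, A 5, C 12.
At 31 seats: F 14, A 5, C 12.
No province's allocation decreased.

none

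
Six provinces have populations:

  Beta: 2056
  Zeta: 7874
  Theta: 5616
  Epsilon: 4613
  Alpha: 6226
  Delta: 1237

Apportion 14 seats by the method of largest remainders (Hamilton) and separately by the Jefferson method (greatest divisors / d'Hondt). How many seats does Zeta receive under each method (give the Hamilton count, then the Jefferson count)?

Hamilton: Beta 1, Zeta 4, Theta 3, Epsilon 2, Alpha 3, Delta 1.
Jefferson: Beta 1, Zeta 5, Theta 3, Epsilon 2, Alpha 3, Delta 0.
Zeta gets 4 under Hamilton and 5 under Jefferson.

4 and 5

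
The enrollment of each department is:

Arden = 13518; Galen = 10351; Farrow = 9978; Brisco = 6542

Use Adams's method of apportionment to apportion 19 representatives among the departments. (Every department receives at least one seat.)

Arden 6, Galen 5, Farrow 5, Brisco 3

Standard divisor 40389/19 ≈ 2125.737; standard quotas: Arden 6.359, Galen 4.869, Farrow 4.694, Brisco 3.078.
Rounding up gives 7, 5, 5, 4 = 21 seats, so the divisor must be adjusted.
With modified divisor 2400: modified quotas Arden 5.633, Galen 4.313, Farrow 4.157, Brisco 2.726.
Rounding up: Arden 6, Galen 5, Farrow 5, Brisco 3 (total 19).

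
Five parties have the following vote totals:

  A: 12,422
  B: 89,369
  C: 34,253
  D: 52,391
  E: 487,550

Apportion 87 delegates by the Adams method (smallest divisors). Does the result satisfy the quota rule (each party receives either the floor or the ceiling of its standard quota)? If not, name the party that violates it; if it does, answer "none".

Standard quotas: A 1.599, B 11.502, C 4.408, D 6.743, E 62.748.
Adams allocation: A 2, B 12, C 5, D 7, E 61.
E has quota 62.748 (lower 62, upper 63) but receives 61 — outside the quota interval.

E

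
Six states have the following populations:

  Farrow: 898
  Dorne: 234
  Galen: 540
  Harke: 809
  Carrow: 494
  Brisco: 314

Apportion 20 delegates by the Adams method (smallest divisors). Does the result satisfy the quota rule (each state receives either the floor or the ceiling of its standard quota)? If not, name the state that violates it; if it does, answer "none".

none

Standard quotas: Farrow 5.461, Dorne 1.423, Galen 3.284, Harke 4.919, Carrow 3.004, Brisco 1.909.
Adams allocation: Farrow 5, Dorne 2, Galen 3, Harke 5, Carrow 3, Brisco 2.
Every allocation lies between the lower and upper quota.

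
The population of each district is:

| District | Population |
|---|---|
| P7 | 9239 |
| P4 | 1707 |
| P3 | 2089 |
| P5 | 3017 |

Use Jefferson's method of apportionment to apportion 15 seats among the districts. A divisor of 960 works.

P7: 9, P4: 1, P3: 2, P5: 3

With modified divisor 960: modified quotas P7 9.624, P4 1.778, P3 2.176, P5 3.143.
Rounding down: P7 9, P4 1, P3 2, P5 3 (total 15).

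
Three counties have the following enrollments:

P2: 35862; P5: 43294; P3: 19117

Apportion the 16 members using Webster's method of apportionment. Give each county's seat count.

Standard divisor 98273/16 ≈ 6142.062; standard quotas: P2 5.839, P5 7.049, P3 3.112.
Rounding to the nearest integer gives P2 6, P5 7, P3 3 — total 16, matching the house size, so no adjustment is needed.

P2: 6; P5: 7; P3: 3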